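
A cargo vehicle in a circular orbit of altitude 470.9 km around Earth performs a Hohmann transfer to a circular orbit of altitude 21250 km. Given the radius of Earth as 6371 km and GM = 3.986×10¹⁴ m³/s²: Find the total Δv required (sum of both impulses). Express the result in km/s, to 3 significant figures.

Δv_total ≈ 3.44 km/s

r₁ = 6371 + 470.9 = 6841.9 km = 6.8419×10⁶ m.
r₂ = 6371 + 21250 = 27621 km = 2.7621×10⁷ m.
Transfer ellipse a_t = (r₁ + r₂)/2 = 1.723×10⁷ m.
At r₁: circular v_c1 = √(μ/r₁) = 7633 m/s; transfer-perigee v_p = √[μ(2/r₁ − 1/a_t)] = 9664 m/s.
Δv₁ = v_p − v_c1 = 2031 m/s.
At r₂: circular v_c2 = √(μ/r₂) = 3799 m/s; transfer-apogee v_a = √[μ(2/r₂ − 1/a_t)] = 2394 m/s.
Δv₂ = v_c2 − v_a = 1405 m/s.
Total Δv = Δv₁ + Δv₂ = 3436 m/s = 3.436 km/s.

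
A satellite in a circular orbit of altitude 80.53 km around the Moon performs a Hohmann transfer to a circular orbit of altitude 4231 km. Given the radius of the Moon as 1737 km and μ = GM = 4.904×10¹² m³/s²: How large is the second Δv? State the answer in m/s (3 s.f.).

r₁ = 1737 + 80.53 = 1817.5 km = 1.8175×10⁶ m.
r₂ = 1737 + 4231 = 5968.0 km = 5.9680×10⁶ m.
Transfer ellipse a_t = (r₁ + r₂)/2 = 3.893×10⁶ m.
At r₁: circular v_c1 = √(μ/r₁) = 1643 m/s; transfer-perilune v_p = √[μ(2/r₁ − 1/a_t)] = 2034 m/s.
At r₂: circular v_c2 = √(μ/r₂) = 906.5 m/s; transfer-apolune v_a = √[μ(2/r₂ − 1/a_t)] = 619.4 m/s.
Δv₂ = v_c2 − v_a = 287.1 m/s.

Δv ≈ 287 m/s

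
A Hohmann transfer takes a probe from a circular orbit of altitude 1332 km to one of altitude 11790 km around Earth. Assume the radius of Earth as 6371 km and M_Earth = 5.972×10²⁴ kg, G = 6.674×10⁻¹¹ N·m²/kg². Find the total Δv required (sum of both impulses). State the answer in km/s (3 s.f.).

Δv_total ≈ 2.40 km/s

μ = GM = 6.674×10⁻¹¹ × 5.972×10²⁴ = 3.986×10¹⁴ m³/s².
r₁ = 6371 + 1332 = 7703.0 km = 7.7030×10⁶ m.
r₂ = 6371 + 11790 = 18161 km = 1.8161×10⁷ m.
Transfer ellipse a_t = (r₁ + r₂)/2 = 1.293×10⁷ m.
At r₁: circular v_c1 = √(μ/r₁) = 7193 m/s; transfer-perigee v_p = √[μ(2/r₁ − 1/a_t)] = 8524 m/s.
Δv₁ = v_p − v_c1 = 1331 m/s.
At r₂: circular v_c2 = √(μ/r₂) = 4685 m/s; transfer-apogee v_a = √[μ(2/r₂ − 1/a_t)] = 3616 m/s.
Δv₂ = v_c2 − v_a = 1069 m/s.
Total Δv = Δv₁ + Δv₂ = 2400 m/s = 2.400 km/s.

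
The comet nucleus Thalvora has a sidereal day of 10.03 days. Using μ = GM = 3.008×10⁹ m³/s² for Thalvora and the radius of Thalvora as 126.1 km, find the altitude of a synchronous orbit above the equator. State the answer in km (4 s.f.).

T = 10.03 days = 8.666×10⁵ s.
A synchronous orbit has period T, so by Kepler's third law a = (μT²/4π²)^(1/3).
μT²/4π² = 3.008×10⁹ × (8.666×10⁵)² / 39.48 = 5.722×10¹⁹ m³.
a = 3.853×10⁶ m = 3853.4 km.
Altitude h = a − R = 3853.4 − 126.1 = 3727.3 km.

h_sync ≈ 3727 km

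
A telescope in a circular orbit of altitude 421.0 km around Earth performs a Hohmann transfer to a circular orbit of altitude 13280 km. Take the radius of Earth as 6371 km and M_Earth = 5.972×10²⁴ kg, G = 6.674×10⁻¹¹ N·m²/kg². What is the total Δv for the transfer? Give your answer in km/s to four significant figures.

μ = GM = 6.674×10⁻¹¹ × 5.972×10²⁴ = 3.986×10¹⁴ m³/s².
r₁ = 6371 + 421.0 = 6792.0 km = 6.7920×10⁶ m.
r₂ = 6371 + 13280 = 19651 km = 1.9651×10⁷ m.
Transfer ellipse a_t = (r₁ + r₂)/2 = 1.322×10⁷ m.
At r₁: circular v_c1 = √(μ/r₁) = 7660 m/s; transfer-perigee v_p = √[μ(2/r₁ − 1/a_t)] = 9339 m/s.
Δv₁ = v_p − v_c1 = 1679 m/s.
At r₂: circular v_c2 = √(μ/r₂) = 4504 m/s; transfer-apogee v_a = √[μ(2/r₂ − 1/a_t)] = 3228 m/s.
Δv₂ = v_c2 − v_a = 1276 m/s.
Total Δv = Δv₁ + Δv₂ = 2954 m/s = 2.954 km/s.

Δv_total ≈ 2.954 km/s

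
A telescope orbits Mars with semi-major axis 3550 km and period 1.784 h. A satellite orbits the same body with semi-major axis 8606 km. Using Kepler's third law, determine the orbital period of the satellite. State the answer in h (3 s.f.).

T₂ ≈ 6.73 h

Kepler's third law: T² ∝ a³, so T₂ = T₁ (a₂/a₁)^(3/2).
a₂/a₁ = 2.424, (a₂/a₁)^(3/2) = 3.775.
T₂ = 1.784 × 3.775 = 6.734 h.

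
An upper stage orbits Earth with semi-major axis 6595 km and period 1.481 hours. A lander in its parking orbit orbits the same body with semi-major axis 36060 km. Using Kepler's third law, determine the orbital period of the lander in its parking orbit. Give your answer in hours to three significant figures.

T₂ ≈ 18.9 hours

Kepler's third law: T² ∝ a³, so T₂ = T₁ (a₂/a₁)^(3/2).
a₂/a₁ = 5.468, (a₂/a₁)^(3/2) = 12.79.
T₂ = 1.481 × 12.79 = 18.94 hours.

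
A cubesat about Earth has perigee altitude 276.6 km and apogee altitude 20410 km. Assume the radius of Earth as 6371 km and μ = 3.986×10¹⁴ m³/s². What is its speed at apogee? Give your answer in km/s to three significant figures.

v ≈ 2.43 km/s

r_p = 6371 + 276.6 = 6647.6 km = 6.6476×10⁶ m.
r_a = 6371 + 20410 = 26781 km = 2.6781×10⁷ m.
Semi-major axis a = (r_p + r_a)/2 = 16714 km = 1.671×10⁷ m.
Vis-viva: v² = μ(2/r − 1/a) = 3.986×10¹⁴ × (7.468×10⁻⁸ − 5.983×10⁻⁸) = 5.920×10⁶ m²/s².
v = 2433 m/s = 2.433 km/s.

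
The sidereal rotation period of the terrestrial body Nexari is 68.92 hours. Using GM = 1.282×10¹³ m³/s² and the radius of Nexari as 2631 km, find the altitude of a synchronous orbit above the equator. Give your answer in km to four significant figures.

h_sync ≈ 24510 km

T = 68.92 hours = 2.481×10⁵ s.
A synchronous orbit has period T, so by Kepler's third law a = (μT²/4π²)^(1/3).
μT²/4π² = 1.282×10¹³ × (2.481×10⁵)² / 39.48 = 1.999×10²² m³.
a = 2.714×10⁷ m = 27140 km.
Altitude h = a − R = 27140 − 2631 = 24509 km.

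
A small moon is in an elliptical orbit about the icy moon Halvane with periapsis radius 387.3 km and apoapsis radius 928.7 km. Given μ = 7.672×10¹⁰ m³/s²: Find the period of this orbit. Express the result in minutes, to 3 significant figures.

T ≈ 202 minutes

Semi-major axis a = (r_p + r_a)/2 = (387.30 + 928.70)/2 = 658.00 km = 6.580×10⁵ m.
By Kepler's third law T = 2π√(a³/μ) = 2π × 1.927×10³ = 1.211×10⁴ s.
= 201.8 minutes.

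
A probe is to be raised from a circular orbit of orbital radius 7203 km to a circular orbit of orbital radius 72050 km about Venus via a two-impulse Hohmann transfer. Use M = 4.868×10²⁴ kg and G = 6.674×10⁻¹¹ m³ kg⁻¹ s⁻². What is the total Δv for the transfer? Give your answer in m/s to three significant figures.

μ = GM = 6.674×10⁻¹¹ × 4.868×10²⁴ = 3.249×10¹⁴ m³/s².
r₁ = 7203 km = 7.203×10⁶ m.
r₂ = 72050 km = 7.205×10⁷ m.
Transfer ellipse a_t = (r₁ + r₂)/2 = 3.963×10⁷ m.
At r₁: circular v_c1 = √(μ/r₁) = 6716 m/s; transfer-periapsis v_p = √[μ(2/r₁ − 1/a_t)] = 9056 m/s.
Δv₁ = v_p − v_c1 = 2340 m/s.
At r₂: circular v_c2 = √(μ/r₂) = 2123 m/s; transfer-apoapsis v_a = √[μ(2/r₂ − 1/a_t)] = 905.3 m/s.
Δv₂ = v_c2 − v_a = 1218 m/s.
Total Δv = Δv₁ + Δv₂ = 3558 m/s.

Δv_total ≈ 3560 m/s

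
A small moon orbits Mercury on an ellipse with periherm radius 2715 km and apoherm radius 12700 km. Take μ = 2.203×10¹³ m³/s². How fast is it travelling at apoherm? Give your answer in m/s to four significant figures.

Semi-major axis a = (r_p + r_a)/2 = 7707.5 km = 7.708×10⁶ m.
Vis-viva: v² = μ(2/r − 1/a) = 2.203×10¹³ × (1.575×10⁻⁷ − 1.297×10⁻⁷) = 6.110×10⁵ m²/s².
v = 781.7 m/s.

v ≈ 781.7 m/s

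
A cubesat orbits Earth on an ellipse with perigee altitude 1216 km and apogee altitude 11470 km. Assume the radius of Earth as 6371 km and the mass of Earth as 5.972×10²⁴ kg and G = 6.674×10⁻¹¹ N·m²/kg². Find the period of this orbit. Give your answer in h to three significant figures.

T ≈ 3.96 h

μ = GM = 6.674×10⁻¹¹ × 5.972×10²⁴ = 3.986×10¹⁴ m³/s².
r_p = 6371 + 1216 = 7587.0 km = 7.5870×10⁶ m.
r_a = 6371 + 11470 = 17841 km = 1.7841×10⁷ m.
Semi-major axis a = (r_p + r_a)/2 = (7587.0 + 17841)/2 = 12714 km = 1.271×10⁷ m.
By Kepler's third law T = 2π√(a³/μ) = 2π × 2.271×10³ = 1.427×10⁴ s.
= 3.963 h.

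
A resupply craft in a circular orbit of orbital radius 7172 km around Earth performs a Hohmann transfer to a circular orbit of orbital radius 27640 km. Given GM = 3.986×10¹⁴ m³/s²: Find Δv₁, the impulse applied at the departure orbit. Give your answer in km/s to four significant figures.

Δv ≈ 1.939 km/s

r₁ = 7172 km = 7.172×10⁶ m.
r₂ = 27640 km = 2.764×10⁷ m.
Transfer ellipse a_t = (r₁ + r₂)/2 = 1.741×10⁷ m.
At r₁: circular v_c1 = √(μ/r₁) = 7455 m/s; transfer-perigee v_p = √[μ(2/r₁ − 1/a_t)] = 9394 m/s.
Δv₁ = v_p − v_c1 = 1939 m/s.
= 1.939 km/s.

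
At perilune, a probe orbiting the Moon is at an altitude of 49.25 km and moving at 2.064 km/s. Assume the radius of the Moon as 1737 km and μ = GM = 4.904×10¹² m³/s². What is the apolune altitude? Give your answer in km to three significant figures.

r_p = 1737 + 49.25 = 1786.2 km = 1.786×10⁶ m.
Specific energy ε = v²/2 − μ/r = -6.154×10⁵ J/kg, so a = −μ/(2ε) = 3.985×10⁶ m.
The apsides satisfy r_p + r_a = 2a, so the apolune radius is 2a − r_p = 6.183×10⁶ m = 6183.0 km.
Apolune altitude = 6183.0 − 1737 = 4446.0 km.

apolune altitude ≈ 4450 km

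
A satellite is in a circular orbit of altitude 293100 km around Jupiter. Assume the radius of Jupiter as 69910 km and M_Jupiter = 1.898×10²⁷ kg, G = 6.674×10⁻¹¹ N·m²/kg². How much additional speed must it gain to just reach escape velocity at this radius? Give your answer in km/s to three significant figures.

Δv ≈ 7.74 km/s

μ = GM = 6.674×10⁻¹¹ × 1.898×10²⁷ = 1.267×10¹⁷ m³/s².
r = 69910 + 293100 = 363010 km = 3.6301×10⁸ m.
Circular speed v_c = √(μ/r) = 18680 m/s.
Escape speed v_esc = √(2μ/r) = √2 × v_c = 26420 m/s.
Δv = v_esc − v_c = 7738 m/s = 7.738 km/s.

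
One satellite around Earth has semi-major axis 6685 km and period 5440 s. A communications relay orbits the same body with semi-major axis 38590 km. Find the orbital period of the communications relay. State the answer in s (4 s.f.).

Kepler's third law: T² ∝ a³, so T₂ = T₁ (a₂/a₁)^(3/2).
a₂/a₁ = 5.773, (a₂/a₁)^(3/2) = 13.87.
T₂ = 5440 × 13.87 = 75450 s.

T₂ ≈ 75450 s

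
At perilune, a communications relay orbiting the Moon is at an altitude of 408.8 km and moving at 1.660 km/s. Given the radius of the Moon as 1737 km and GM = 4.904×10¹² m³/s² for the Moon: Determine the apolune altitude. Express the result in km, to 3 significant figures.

apolune altitude ≈ 1520 km

r_p = 1737 + 408.8 = 2145.8 km = 2.146×10⁶ m.
Specific energy ε = v²/2 − μ/r = -9.076×10⁵ J/kg, so a = −μ/(2ε) = 2.702×10⁶ m.
The apsides satisfy r_p + r_a = 2a, so the apolune radius is 2a − r_p = 3.257×10⁶ m = 3257.5 km.
Apolune altitude = 3257.5 − 1737 = 1520.5 km.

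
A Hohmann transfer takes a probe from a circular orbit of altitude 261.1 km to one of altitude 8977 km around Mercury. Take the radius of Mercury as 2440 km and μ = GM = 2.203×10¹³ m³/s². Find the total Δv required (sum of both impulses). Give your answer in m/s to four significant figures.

r₁ = 2440 + 261.1 = 2701.1 km = 2.7011×10⁶ m.
r₂ = 2440 + 8977 = 11417 km = 1.1417×10⁷ m.
Transfer ellipse a_t = (r₁ + r₂)/2 = 7.059×10⁶ m.
At r₁: circular v_c1 = √(μ/r₁) = 2856 m/s; transfer-periherm v_p = √[μ(2/r₁ − 1/a_t)] = 3632 m/s.
Δv₁ = v_p − v_c1 = 776.1 m/s.
At r₂: circular v_c2 = √(μ/r₂) = 1389 m/s; transfer-apoherm v_a = √[μ(2/r₂ − 1/a_t)] = 859.3 m/s.
Δv₂ = v_c2 − v_a = 529.8 m/s.
Total Δv = Δv₁ + Δv₂ = 1306 m/s.

Δv_total ≈ 1306 m/s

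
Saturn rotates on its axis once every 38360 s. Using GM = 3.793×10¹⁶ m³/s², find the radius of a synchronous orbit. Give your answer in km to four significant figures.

r_sync ≈ 1.122×10⁵ km

A synchronous orbit has period T, so by Kepler's third law a = (μT²/4π²)^(1/3).
μT²/4π² = 3.793×10¹⁶ × (3.836×10⁴)² / 39.48 = 1.414×10²⁴ m³.
a = 1.122×10⁸ m = 1.1223×10⁵ km.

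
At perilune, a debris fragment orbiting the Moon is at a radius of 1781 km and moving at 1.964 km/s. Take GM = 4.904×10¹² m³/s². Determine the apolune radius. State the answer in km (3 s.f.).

apolune radius ≈ 4160 km

r_p = 1.781×10⁶ m.
Specific energy ε = v²/2 − μ/r = -8.249×10⁵ J/kg, so a = −μ/(2ε) = 2.973×10⁶ m.
The apsides satisfy r_p + r_a = 2a, so the apolune radius is 2a − r_p = 4.164×10⁶ m = 4164.2 km.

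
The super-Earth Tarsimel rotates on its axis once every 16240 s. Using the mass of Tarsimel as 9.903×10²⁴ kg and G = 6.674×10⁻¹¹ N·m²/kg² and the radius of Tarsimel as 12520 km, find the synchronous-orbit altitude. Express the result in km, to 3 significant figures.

h_sync ≈ 3890 km

μ = GM = 6.674×10⁻¹¹ × 9.903×10²⁴ = 6.609×10¹⁴ m³/s².
A synchronous orbit has period T, so by Kepler's third law a = (μT²/4π²)^(1/3).
μT²/4π² = 6.609×10¹⁴ × (1.624×10⁴)² / 39.48 = 4.415×10²¹ m³.
a = 1.641×10⁷ m = 16405 km.
Altitude h = a − R = 16405 − 12520 = 3885.5 km.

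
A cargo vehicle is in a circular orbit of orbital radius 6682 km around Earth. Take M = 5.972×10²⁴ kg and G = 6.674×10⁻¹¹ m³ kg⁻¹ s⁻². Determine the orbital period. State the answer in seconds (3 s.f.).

μ = GM = 6.674×10⁻¹¹ × 5.972×10²⁴ = 3.986×10¹⁴ m³/s².
r = 6682 km = 6.682×10⁶ m.
Kepler's third law: T = 2π√(r³/μ) = 2π√((6.682×10⁶)³ / 3.986×10¹⁴).
r³/μ = 7.485×10⁵ s², so T = 2π × 8.652×10² = 5.436×10³ s.

T ≈ 5440 seconds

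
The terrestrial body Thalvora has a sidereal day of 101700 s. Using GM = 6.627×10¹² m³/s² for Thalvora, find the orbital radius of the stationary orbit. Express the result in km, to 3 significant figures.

r_sync ≈ 12000 km

A synchronous orbit has period T, so by Kepler's third law a = (μT²/4π²)^(1/3).
μT²/4π² = 6.627×10¹² × (1.017×10⁵)² / 39.48 = 1.736×10²¹ m³.
a = 1.202×10⁷ m = 12019 km.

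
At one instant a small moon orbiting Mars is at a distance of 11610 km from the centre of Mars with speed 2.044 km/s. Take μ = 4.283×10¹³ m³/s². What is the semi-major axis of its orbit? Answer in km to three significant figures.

a ≈ 13400 km

r = 1.161×10⁷ m.
Vis-viva rearranged: 1/a = 2/r − v²/μ = 1.723×10⁻⁷ − 9.755×10⁻⁸ = 7.472×10⁻⁸ m⁻¹.
a = 1.338×10⁷ m = 13384 km.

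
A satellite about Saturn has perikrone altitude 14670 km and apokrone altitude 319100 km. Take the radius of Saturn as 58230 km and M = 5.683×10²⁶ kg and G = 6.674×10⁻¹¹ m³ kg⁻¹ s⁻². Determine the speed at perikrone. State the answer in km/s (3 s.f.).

μ = GM = 6.674×10⁻¹¹ × 5.683×10²⁶ = 3.793×10¹⁶ m³/s².
r_p = 58230 + 14670 = 72900 km = 7.2900×10⁷ m.
r_a = 58230 + 319100 = 377330 km = 3.7733×10⁸ m.
Semi-major axis a = (r_p + r_a)/2 = 2.2512×10⁵ km = 2.251×10⁸ m.
Vis-viva: v² = μ(2/r − 1/a) = 3.793×10¹⁶ × (2.743×10⁻⁸ − 4.442×10⁻⁹) = 8.721×10⁸ m²/s².
v = 29530 m/s = 29.53 km/s.

v ≈ 29.5 km/s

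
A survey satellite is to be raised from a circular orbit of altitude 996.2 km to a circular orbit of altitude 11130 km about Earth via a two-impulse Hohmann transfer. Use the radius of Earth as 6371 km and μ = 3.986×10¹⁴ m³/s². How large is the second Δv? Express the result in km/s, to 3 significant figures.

Δv ≈ 1.10 km/s

r₁ = 6371 + 996.2 = 7367.2 km = 7.3672×10⁶ m.
r₂ = 6371 + 11130 = 17501 km = 1.7501×10⁷ m.
Transfer ellipse a_t = (r₁ + r₂)/2 = 1.243×10⁷ m.
At r₁: circular v_c1 = √(μ/r₁) = 7356 m/s; transfer-perigee v_p = √[μ(2/r₁ − 1/a_t)] = 8727 m/s.
At r₂: circular v_c2 = √(μ/r₂) = 4772 m/s; transfer-apogee v_a = √[μ(2/r₂ − 1/a_t)] = 3674 m/s.
Δv₂ = v_c2 − v_a = 1099 m/s.
= 1.099 km/s.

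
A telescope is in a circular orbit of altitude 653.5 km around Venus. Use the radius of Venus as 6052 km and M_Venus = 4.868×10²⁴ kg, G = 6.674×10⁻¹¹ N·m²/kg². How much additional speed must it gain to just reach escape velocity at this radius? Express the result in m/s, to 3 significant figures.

Δv ≈ 2880 m/s

μ = GM = 6.674×10⁻¹¹ × 4.868×10²⁴ = 3.249×10¹⁴ m³/s².
r = 6052 + 653.5 = 6705.5 km = 6.7055×10⁶ m.
Circular speed v_c = √(μ/r) = 6961 m/s.
Escape speed v_esc = √(2μ/r) = √2 × v_c = 9844 m/s.
Δv = v_esc − v_c = 2883 m/s.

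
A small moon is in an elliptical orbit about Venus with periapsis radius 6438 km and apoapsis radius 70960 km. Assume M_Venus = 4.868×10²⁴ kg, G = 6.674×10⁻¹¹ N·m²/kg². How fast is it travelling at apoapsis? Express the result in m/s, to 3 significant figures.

v ≈ 873 m/s

μ = GM = 6.674×10⁻¹¹ × 4.868×10²⁴ = 3.249×10¹⁴ m³/s².
Semi-major axis a = (r_p + r_a)/2 = 38699 km = 3.870×10⁷ m.
Vis-viva: v² = μ(2/r − 1/a) = 3.249×10¹⁴ × (2.818×10⁻⁸ − 2.584×10⁻⁸) = 7.617×10⁵ m²/s².
v = 872.7 m/s.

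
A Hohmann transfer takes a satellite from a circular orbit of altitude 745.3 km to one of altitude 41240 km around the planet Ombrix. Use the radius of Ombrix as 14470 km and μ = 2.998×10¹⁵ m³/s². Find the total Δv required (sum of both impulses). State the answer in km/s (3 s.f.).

r₁ = 14470 + 745.3 = 15215 km = 1.5215×10⁷ m.
r₂ = 14470 + 41240 = 55710 km = 5.5710×10⁷ m.
Transfer ellipse a_t = (r₁ + r₂)/2 = 3.546×10⁷ m.
At r₁: circular v_c1 = √(μ/r₁) = 14040 m/s; transfer-periapsis v_p = √[μ(2/r₁ − 1/a_t)] = 17590 m/s.
Δv₁ = v_p − v_c1 = 3557 m/s.
At r₂: circular v_c2 = √(μ/r₂) = 7336 m/s; transfer-apoapsis v_a = √[μ(2/r₂ − 1/a_t)] = 4805 m/s.
Δv₂ = v_c2 − v_a = 2531 m/s.
Total Δv = Δv₁ + Δv₂ = 6087 m/s = 6.087 km/s.

Δv_total ≈ 6.09 km/s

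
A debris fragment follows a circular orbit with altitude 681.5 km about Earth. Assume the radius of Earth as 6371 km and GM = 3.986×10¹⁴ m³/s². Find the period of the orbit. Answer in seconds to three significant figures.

r = 6371 + 681.5 = 7052.5 km = 7.0525×10⁶ m.
Kepler's third law: T = 2π√(r³/μ) = 2π√((7.052×10⁶)³ / 3.986×10¹⁴).
r³/μ = 8.800×10⁵ s², so T = 2π × 9.381×10² = 5.894×10³ s.

T ≈ 5890 seconds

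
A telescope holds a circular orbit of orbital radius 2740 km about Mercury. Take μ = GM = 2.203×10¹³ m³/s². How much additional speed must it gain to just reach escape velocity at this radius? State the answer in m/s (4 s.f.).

r = 2740 km = 2.740×10⁶ m.
Circular speed v_c = √(μ/r) = 2836 m/s.
Escape speed v_esc = √(2μ/r) = √2 × v_c = 4010 m/s.
Δv = v_esc − v_c = 1175 m/s.

Δv ≈ 1175 m/s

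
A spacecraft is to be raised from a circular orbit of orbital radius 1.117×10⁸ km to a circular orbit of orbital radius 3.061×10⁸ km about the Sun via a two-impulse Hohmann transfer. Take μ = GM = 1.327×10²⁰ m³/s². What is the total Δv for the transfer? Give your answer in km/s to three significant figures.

Δv_total ≈ 12.9 km/s

r₁ = 1.117×10⁸ km = 1.117×10¹¹ m.
r₂ = 3.061×10⁸ km = 3.061×10¹¹ m.
Transfer ellipse a_t = (r₁ + r₂)/2 = 2.089×10¹¹ m.
At r₁: circular v_c1 = √(μ/r₁) = 34470 m/s; transfer-perihelion v_p = √[μ(2/r₁ − 1/a_t)] = 41720 m/s.
Δv₁ = v_p − v_c1 = 7255 m/s.
At r₂: circular v_c2 = √(μ/r₂) = 20820 m/s; transfer-aphelion v_a = √[μ(2/r₂ − 1/a_t)] = 15230 m/s.
Δv₂ = v_c2 − v_a = 5596 m/s.
Total Δv = Δv₁ + Δv₂ = 12850 m/s = 12.85 km/s.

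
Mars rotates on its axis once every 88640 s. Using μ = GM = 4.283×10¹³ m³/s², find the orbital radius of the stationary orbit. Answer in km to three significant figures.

A synchronous orbit has period T, so by Kepler's third law a = (μT²/4π²)^(1/3).
μT²/4π² = 4.283×10¹³ × (8.864×10⁴)² / 39.48 = 8.524×10²¹ m³.
a = 2.043×10⁷ m = 20428 km.

r_sync ≈ 20400 km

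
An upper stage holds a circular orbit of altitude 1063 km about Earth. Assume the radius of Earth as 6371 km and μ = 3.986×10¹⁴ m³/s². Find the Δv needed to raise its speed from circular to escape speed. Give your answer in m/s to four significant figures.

Δv ≈ 3033 m/s

r = 6371 + 1063 = 7434.0 km = 7.4340×10⁶ m.
Circular speed v_c = √(μ/r) = 7322 m/s.
Escape speed v_esc = √(2μ/r) = √2 × v_c = 10360 m/s.
Δv = v_esc − v_c = 3033 m/s.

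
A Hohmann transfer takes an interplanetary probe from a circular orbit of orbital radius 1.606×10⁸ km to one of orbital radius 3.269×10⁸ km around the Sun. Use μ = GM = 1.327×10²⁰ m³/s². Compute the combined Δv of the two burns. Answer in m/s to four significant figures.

r₁ = 1.606×10⁸ km = 1.606×10¹¹ m.
r₂ = 3.269×10⁸ km = 3.269×10¹¹ m.
Transfer ellipse a_t = (r₁ + r₂)/2 = 2.438×10¹¹ m.
At r₁: circular v_c1 = √(μ/r₁) = 28750 m/s; transfer-perihelion v_p = √[μ(2/r₁ − 1/a_t)] = 33290 m/s.
Δv₁ = v_p − v_c1 = 4544 m/s.
At r₂: circular v_c2 = √(μ/r₂) = 20150 m/s; transfer-aphelion v_a = √[μ(2/r₂ − 1/a_t)] = 16350 m/s.
Δv₂ = v_c2 − v_a = 3794 m/s.
Total Δv = Δv₁ + Δv₂ = 8337 m/s.

Δv_total ≈ 8337 m/s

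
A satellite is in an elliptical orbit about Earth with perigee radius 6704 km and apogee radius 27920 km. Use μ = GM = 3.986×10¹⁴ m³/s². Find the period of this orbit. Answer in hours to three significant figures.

T ≈ 6.30 hours

Semi-major axis a = (r_p + r_a)/2 = (6704.0 + 27920)/2 = 17312 km = 1.731×10⁷ m.
By Kepler's third law T = 2π√(a³/μ) = 2π × 3.608×10³ = 2.267×10⁴ s.
= 6.297 hours.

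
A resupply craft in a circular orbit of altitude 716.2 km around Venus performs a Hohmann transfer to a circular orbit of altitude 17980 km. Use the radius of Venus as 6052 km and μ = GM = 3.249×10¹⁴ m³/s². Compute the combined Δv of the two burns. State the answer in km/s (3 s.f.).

Δv_total ≈ 2.97 km/s

r₁ = 6052 + 716.2 = 6768.2 km = 6.7682×10⁶ m.
r₂ = 6052 + 17980 = 24032 km = 2.4032×10⁷ m.
Transfer ellipse a_t = (r₁ + r₂)/2 = 1.540×10⁷ m.
At r₁: circular v_c1 = √(μ/r₁) = 6928 m/s; transfer-periapsis v_p = √[μ(2/r₁ − 1/a_t)] = 8655 m/s.
Δv₁ = v_p − v_c1 = 1727 m/s.
At r₂: circular v_c2 = √(μ/r₂) = 3677 m/s; transfer-apoapsis v_a = √[μ(2/r₂ − 1/a_t)] = 2438 m/s.
Δv₂ = v_c2 − v_a = 1239 m/s.
Total Δv = Δv₁ + Δv₂ = 2966 m/s = 2.966 km/s.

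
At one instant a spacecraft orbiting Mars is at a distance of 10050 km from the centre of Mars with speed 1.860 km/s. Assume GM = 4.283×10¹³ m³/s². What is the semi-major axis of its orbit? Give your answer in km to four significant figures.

r = 1.005×10⁷ m.
Vis-viva rearranged: 1/a = 2/r − v²/μ = 1.990×10⁻⁷ − 8.078×10⁻⁸ = 1.182×10⁻⁷ m⁻¹.
a = 8.458×10⁶ m = 8458.1 km.

a ≈ 8458 km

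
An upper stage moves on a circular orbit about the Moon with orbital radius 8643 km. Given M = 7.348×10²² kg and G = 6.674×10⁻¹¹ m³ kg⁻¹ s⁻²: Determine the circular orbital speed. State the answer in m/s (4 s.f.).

v ≈ 753.3 m/s

μ = GM = 6.674×10⁻¹¹ × 7.348×10²² = 4.904×10¹² m³/s².
r = 8643 km = 8.643×10⁶ m.
For a circular orbit v = √(μ/r) = √(4.904×10¹² / 8.643×10⁶) = √(5.674×10⁵) = 753.3 m/s.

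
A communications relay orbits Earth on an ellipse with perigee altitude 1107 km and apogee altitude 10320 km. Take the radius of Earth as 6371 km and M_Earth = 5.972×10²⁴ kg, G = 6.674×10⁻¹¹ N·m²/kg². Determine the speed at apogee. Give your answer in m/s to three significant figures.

μ = GM = 6.674×10⁻¹¹ × 5.972×10²⁴ = 3.986×10¹⁴ m³/s².
r_p = 6371 + 1107 = 7478.0 km = 7.4780×10⁶ m.
r_a = 6371 + 10320 = 16691 km = 1.6691×10⁷ m.
Semi-major axis a = (r_p + r_a)/2 = 12084 km = 1.208×10⁷ m.
Vis-viva: v² = μ(2/r − 1/a) = 3.986×10¹⁴ × (1.198×10⁻⁷ − 8.275×10⁻⁸) = 1.478×10⁷ m²/s².
v = 3844 m/s.

v ≈ 3840 m/s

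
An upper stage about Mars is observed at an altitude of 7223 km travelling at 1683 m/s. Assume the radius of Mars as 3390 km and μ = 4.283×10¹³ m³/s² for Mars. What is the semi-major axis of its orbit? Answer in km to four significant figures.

a ≈ 8176 km

r = 3390 + 7223 = 10613 km = 1.061×10⁷ m.
Vis-viva rearranged: 1/a = 2/r − v²/μ = 1.884×10⁻⁷ − 6.613×10⁻⁸ = 1.223×10⁻⁷ m⁻¹.
a = 8.176×10⁶ m = 8175.6 km.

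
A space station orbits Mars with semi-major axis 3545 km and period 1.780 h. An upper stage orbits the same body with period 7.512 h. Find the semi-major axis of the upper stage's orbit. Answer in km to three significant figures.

a₂ ≈ 9260 km

Kepler's third law: a³ ∝ T², so a₂ = a₁ (T₂/T₁)^(2/3).
T₂/T₁ = 4.220, (T₂/T₁)^(2/3) = 2.612.
a₂ = 3545 × 2.612 = 9258 km.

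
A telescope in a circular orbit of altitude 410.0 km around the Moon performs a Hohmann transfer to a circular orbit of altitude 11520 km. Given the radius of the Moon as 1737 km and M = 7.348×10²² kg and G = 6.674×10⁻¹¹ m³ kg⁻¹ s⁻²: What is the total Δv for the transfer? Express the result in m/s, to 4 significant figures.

μ = GM = 6.674×10⁻¹¹ × 7.348×10²² = 4.904×10¹² m³/s².
r₁ = 1737 + 410.0 = 2147.0 km = 2.1470×10⁶ m.
r₂ = 1737 + 11520 = 13257 km = 1.3257×10⁷ m.
Transfer ellipse a_t = (r₁ + r₂)/2 = 7.702×10⁶ m.
At r₁: circular v_c1 = √(μ/r₁) = 1511 m/s; transfer-perilune v_p = √[μ(2/r₁ − 1/a_t)] = 1983 m/s.
Δv₁ = v_p − v_c1 = 471.5 m/s.
At r₂: circular v_c2 = √(μ/r₂) = 608.2 m/s; transfer-apolune v_a = √[μ(2/r₂ − 1/a_t)] = 321.1 m/s.
Δv₂ = v_c2 − v_a = 287.1 m/s.
Total Δv = Δv₁ + Δv₂ = 758.6 m/s.

Δv_total ≈ 758.6 m/s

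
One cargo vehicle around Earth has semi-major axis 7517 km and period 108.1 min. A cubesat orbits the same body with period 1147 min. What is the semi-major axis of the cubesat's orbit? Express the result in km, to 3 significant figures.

Kepler's third law: a³ ∝ T², so a₂ = a₁ (T₂/T₁)^(2/3).
T₂/T₁ = 10.61, (T₂/T₁)^(2/3) = 4.829.
a₂ = 7517 × 4.829 = 36300 km.

a₂ ≈ 36300 km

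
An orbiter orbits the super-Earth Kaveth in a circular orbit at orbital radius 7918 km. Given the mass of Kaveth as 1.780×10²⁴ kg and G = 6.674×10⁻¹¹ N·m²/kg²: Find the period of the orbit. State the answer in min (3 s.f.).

T ≈ 214 min

μ = GM = 6.674×10⁻¹¹ × 1.780×10²⁴ = 1.188×10¹⁴ m³/s².
r = 7918 km = 7.918×10⁶ m.
Kepler's third law: T = 2π√(r³/μ) = 2π√((7.918×10⁶)³ / 1.188×10¹⁴).
r³/μ = 4.179×10⁶ s², so T = 2π × 2.044×10³ = 1.284×10⁴ s.
Converting: 1.284×10⁴ s ÷ 60.00 = 214.1 min.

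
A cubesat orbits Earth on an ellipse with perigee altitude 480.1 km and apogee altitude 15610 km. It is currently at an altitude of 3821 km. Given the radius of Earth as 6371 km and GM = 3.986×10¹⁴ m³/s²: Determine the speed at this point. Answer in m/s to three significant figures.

v ≈ 7110 m/s

r_p = 6371 + 480.1 = 6851.1 km = 6.8511×10⁶ m.
r_a = 6371 + 15610 = 21981 km = 2.1981×10⁷ m.
r = 6371 + 3821 = 10192 km = 1.019×10⁷ m.
Semi-major axis a = (r_p + r_a)/2 = 14416 km = 1.442×10⁷ m.
Vis-viva: v² = μ(2/r − 1/a) = 3.986×10¹⁴ × (1.962×10⁻⁷ − 6.937×10⁻⁸) = 5.057×10⁷ m²/s².
v = 7111 m/s.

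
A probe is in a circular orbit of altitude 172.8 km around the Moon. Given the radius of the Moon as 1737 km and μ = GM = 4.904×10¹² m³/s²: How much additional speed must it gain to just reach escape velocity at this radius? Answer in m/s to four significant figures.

r = 1737 + 172.8 = 1909.8 km = 1.9098×10⁶ m.
Circular speed v_c = √(μ/r) = 1602 m/s.
Escape speed v_esc = √(2μ/r) = √2 × v_c = 2266 m/s.
Δv = v_esc − v_c = 663.8 m/s.

Δv ≈ 663.8 m/s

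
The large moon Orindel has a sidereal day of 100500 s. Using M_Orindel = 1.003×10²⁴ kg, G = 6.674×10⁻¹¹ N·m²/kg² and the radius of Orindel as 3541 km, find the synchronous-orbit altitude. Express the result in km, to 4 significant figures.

μ = GM = 6.674×10⁻¹¹ × 1.003×10²⁴ = 6.694×10¹³ m³/s².
A synchronous orbit has period T, so by Kepler's third law a = (μT²/4π²)^(1/3).
μT²/4π² = 6.694×10¹³ × (1.005×10⁵)² / 39.48 = 1.713×10²² m³.
a = 2.578×10⁷ m = 25776 km.
Altitude h = a − R = 25776 − 3541 = 22235 km.

h_sync ≈ 22240 km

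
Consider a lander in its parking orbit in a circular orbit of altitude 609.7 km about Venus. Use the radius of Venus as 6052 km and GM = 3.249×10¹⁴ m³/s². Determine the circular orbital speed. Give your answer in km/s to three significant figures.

r = 6052 + 609.7 = 6661.7 km = 6.6617×10⁶ m.
For a circular orbit v = √(μ/r) = √(3.249×10¹⁴ / 6.662×10⁶) = √(4.877×10⁷) = 6984 m/s.
That is 6.984 km/s.

v ≈ 6.98 km/s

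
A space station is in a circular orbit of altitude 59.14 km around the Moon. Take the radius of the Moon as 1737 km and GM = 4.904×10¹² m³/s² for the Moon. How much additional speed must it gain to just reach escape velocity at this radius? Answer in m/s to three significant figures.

r = 1737 + 59.14 = 1796.1 km = 1.7961×10⁶ m.
Circular speed v_c = √(μ/r) = 1652 m/s.
Escape speed v_esc = √(2μ/r) = √2 × v_c = 2337 m/s.
Δv = v_esc − v_c = 684.4 m/s.

Δv ≈ 684 m/s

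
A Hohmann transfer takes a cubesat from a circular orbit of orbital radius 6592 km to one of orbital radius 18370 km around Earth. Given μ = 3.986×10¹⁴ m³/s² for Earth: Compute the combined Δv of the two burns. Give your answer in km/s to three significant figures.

Δv_total ≈ 2.93 km/s

r₁ = 6592 km = 6.592×10⁶ m.
r₂ = 18370 km = 1.837×10⁷ m.
Transfer ellipse a_t = (r₁ + r₂)/2 = 1.248×10⁷ m.
At r₁: circular v_c1 = √(μ/r₁) = 7776 m/s; transfer-perigee v_p = √[μ(2/r₁ − 1/a_t)] = 9434 m/s.
Δv₁ = v_p − v_c1 = 1658 m/s.
At r₂: circular v_c2 = √(μ/r₂) = 4658 m/s; transfer-apogee v_a = √[μ(2/r₂ − 1/a_t)] = 3385 m/s.
Δv₂ = v_c2 − v_a = 1273 m/s.
Total Δv = Δv₁ + Δv₂ = 2931 m/s = 2.931 km/s.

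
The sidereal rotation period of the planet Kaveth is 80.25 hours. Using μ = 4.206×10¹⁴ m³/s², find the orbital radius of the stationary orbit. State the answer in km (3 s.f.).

r_sync ≈ 96200 km

T = 80.25 hours = 2.889×10⁵ s.
A synchronous orbit has period T, so by Kepler's third law a = (μT²/4π²)^(1/3).
μT²/4π² = 4.206×10¹⁴ × (2.889×10⁵)² / 39.48 = 8.892×10²³ m³.
a = 9.616×10⁷ m = 96162 km.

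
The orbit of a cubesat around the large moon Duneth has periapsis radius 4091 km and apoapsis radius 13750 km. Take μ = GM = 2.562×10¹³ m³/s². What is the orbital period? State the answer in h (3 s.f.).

T ≈ 9.19 h

Semi-major axis a = (r_p + r_a)/2 = (4091.0 + 13750)/2 = 8920.5 km = 8.920×10⁶ m.
By Kepler's third law T = 2π√(a³/μ) = 2π × 5.264×10³ = 3.307×10⁴ s.
= 9.187 h.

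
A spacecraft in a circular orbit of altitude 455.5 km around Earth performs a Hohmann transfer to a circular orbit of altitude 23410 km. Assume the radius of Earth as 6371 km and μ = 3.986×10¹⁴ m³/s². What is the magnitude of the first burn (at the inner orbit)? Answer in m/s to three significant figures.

r₁ = 6371 + 455.5 = 6826.5 km = 6.8265×10⁶ m.
r₂ = 6371 + 23410 = 29781 km = 2.9781×10⁷ m.
Transfer ellipse a_t = (r₁ + r₂)/2 = 1.830×10⁷ m.
At r₁: circular v_c1 = √(μ/r₁) = 7641 m/s; transfer-perigee v_p = √[μ(2/r₁ − 1/a_t)] = 9747 m/s.
Δv₁ = v_p − v_c1 = 2106 m/s.

Δv ≈ 2110 m/s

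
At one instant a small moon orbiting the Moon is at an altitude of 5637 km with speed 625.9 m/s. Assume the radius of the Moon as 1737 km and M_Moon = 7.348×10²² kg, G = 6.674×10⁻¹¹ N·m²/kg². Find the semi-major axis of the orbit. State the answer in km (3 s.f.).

μ = GM = 6.674×10⁻¹¹ × 7.348×10²² = 4.904×10¹² m³/s².
r = 1737 + 5637 = 7374.0 km = 7.374×10⁶ m.
Specific orbital energy ε = v²/2 − μ/r = (625.9)²/2 − 4.904×10¹²/7.374×10⁶ = -4.692×10⁵ J/kg.
Since ε = −μ/(2a), a = −μ/(2ε) = 5.226×10⁶ m = 5226.3 km.

a ≈ 5230 km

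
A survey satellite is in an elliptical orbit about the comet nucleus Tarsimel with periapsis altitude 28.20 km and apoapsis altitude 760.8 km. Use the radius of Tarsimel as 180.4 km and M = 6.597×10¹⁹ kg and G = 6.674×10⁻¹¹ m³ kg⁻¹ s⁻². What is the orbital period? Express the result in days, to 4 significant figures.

μ = GM = 6.674×10⁻¹¹ × 6.597×10¹⁹ = 4.403×10⁹ m³/s².
r_p = 180.4 + 28.20 = 208.60 km = 2.0860×10⁵ m.
r_a = 180.4 + 760.8 = 941.20 km = 9.4120×10⁵ m.
Semi-major axis a = (r_p + r_a)/2 = (208.60 + 941.20)/2 = 574.90 km = 5.749×10⁵ m.
By Kepler's third law T = 2π√(a³/μ) = 2π × 6.569×10³ = 4.128×10⁴ s.
= 0.4777 days.

T ≈ 0.4777 days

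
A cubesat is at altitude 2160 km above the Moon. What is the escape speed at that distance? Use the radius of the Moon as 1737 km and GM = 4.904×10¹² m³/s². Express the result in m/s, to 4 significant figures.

v_esc ≈ 1586 m/s

r = 1737 + 2160 = 3897.0 km = 3.8970×10⁶ m.
Escape speed v_esc = √(2μ/r) = √(2 × 4.904×10¹² / 3.897×10⁶) = √(2.517×10⁶) = 1586 m/s.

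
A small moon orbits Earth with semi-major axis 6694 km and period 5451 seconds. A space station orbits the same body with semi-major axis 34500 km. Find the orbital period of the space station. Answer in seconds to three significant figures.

Kepler's third law: T² ∝ a³, so T₂ = T₁ (a₂/a₁)^(3/2).
a₂/a₁ = 5.154, (a₂/a₁)^(3/2) = 11.70.
T₂ = 5451 × 11.70 = 63780 seconds.

T₂ ≈ 63800 seconds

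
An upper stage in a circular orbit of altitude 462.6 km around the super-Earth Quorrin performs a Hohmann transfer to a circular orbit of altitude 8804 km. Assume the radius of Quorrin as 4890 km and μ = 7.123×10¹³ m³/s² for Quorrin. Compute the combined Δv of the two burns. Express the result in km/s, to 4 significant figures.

r₁ = 4890 + 462.6 = 5352.6 km = 5.3526×10⁶ m.
r₂ = 4890 + 8804 = 13694 km = 1.3694×10⁷ m.
Transfer ellipse a_t = (r₁ + r₂)/2 = 9.523×10⁶ m.
At r₁: circular v_c1 = √(μ/r₁) = 3648 m/s; transfer-periapsis v_p = √[μ(2/r₁ − 1/a_t)] = 4374 m/s.
Δv₁ = v_p − v_c1 = 726.5 m/s.
At r₂: circular v_c2 = √(μ/r₂) = 2281 m/s; transfer-apoapsis v_a = √[μ(2/r₂ − 1/a_t)] = 1710 m/s.
Δv₂ = v_c2 − v_a = 570.9 m/s.
Total Δv = Δv₁ + Δv₂ = 1297 m/s = 1.297 km/s.

Δv_total ≈ 1.297 km/s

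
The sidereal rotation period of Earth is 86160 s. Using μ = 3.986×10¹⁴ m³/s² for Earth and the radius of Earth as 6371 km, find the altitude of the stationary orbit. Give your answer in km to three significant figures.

A synchronous orbit has period T, so by Kepler's third law a = (μT²/4π²)^(1/3).
μT²/4π² = 3.986×10¹⁴ × (8.616×10⁴)² / 39.48 = 7.495×10²² m³.
a = 4.216×10⁷ m = 42163 km.
Altitude h = a − R = 42163 − 6371 = 35792 km.

h_sync ≈ 35800 km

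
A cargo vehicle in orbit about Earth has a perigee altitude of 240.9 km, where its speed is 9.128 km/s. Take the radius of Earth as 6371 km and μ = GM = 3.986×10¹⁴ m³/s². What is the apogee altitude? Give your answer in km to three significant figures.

r_p = 6371 + 240.9 = 6611.9 km = 6.612×10⁶ m.
Specific energy ε = v²/2 − μ/r = -1.863×10⁷ J/kg, so a = −μ/(2ε) = 1.070×10⁷ m.
The apsides satisfy r_p + r_a = 2a, so the apogee radius is 2a − r_p = 1.479×10⁷ m = 14789 km.
Apogee altitude = 14789 − 6371 = 8418.4 km.

apogee altitude ≈ 8420 km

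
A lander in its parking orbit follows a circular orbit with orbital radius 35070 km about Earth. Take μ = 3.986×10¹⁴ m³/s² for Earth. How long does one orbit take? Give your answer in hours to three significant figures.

r = 35070 km = 3.507×10⁷ m.
Kepler's third law: T = 2π√(r³/μ) = 2π√((3.507×10⁷)³ / 3.986×10¹⁴).
r³/μ = 1.082×10⁸ s², so T = 2π × 1.040×10⁴ = 6.536×10⁴ s.
Converting: 6.536×10⁴ s ÷ 3600 = 18.16 hours.

T ≈ 18.2 hours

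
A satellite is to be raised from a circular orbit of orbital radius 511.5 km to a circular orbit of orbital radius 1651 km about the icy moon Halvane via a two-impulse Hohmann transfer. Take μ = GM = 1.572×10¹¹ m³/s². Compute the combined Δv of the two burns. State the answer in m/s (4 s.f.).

Δv_total ≈ 227.0 m/s

r₁ = 511.5 km = 5.115×10⁵ m.
r₂ = 1651 km = 1.651×10⁶ m.
Transfer ellipse a_t = (r₁ + r₂)/2 = 1.081×10⁶ m.
At r₁: circular v_c1 = √(μ/r₁) = 554.4 m/s; transfer-periapsis v_p = √[μ(2/r₁ − 1/a_t)] = 685.0 m/s.
Δv₁ = v_p − v_c1 = 130.7 m/s.
At r₂: circular v_c2 = √(μ/r₂) = 308.6 m/s; transfer-apoapsis v_a = √[μ(2/r₂ − 1/a_t)] = 212.2 m/s.
Δv₂ = v_c2 − v_a = 96.34 m/s.
Total Δv = Δv₁ + Δv₂ = 227.0 m/s.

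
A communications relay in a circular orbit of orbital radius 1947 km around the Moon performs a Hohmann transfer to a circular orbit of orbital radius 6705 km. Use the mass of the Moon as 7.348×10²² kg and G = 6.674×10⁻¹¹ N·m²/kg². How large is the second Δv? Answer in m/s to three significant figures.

μ = GM = 6.674×10⁻¹¹ × 7.348×10²² = 4.904×10¹² m³/s².
r₁ = 1947 km = 1.947×10⁶ m.
r₂ = 6705 km = 6.705×10⁶ m.
Transfer ellipse a_t = (r₁ + r₂)/2 = 4.326×10⁶ m.
At r₁: circular v_c1 = √(μ/r₁) = 1587 m/s; transfer-perilune v_p = √[μ(2/r₁ − 1/a_t)] = 1976 m/s.
At r₂: circular v_c2 = √(μ/r₂) = 855.2 m/s; transfer-apolune v_a = √[μ(2/r₂ − 1/a_t)] = 573.7 m/s.
Δv₂ = v_c2 − v_a = 281.5 m/s.

Δv ≈ 281 m/s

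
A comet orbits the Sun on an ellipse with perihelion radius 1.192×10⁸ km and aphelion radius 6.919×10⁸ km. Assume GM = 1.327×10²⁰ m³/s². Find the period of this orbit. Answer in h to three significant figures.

Semi-major axis a = (r_p + r_a)/2 = (1.1920×10⁸ + 6.9190×10⁸)/2 = 4.0555×10⁸ km = 4.056×10¹¹ m.
By Kepler's third law T = 2π√(a³/μ) = 2π × 2.242×10⁷ = 1.409×10⁸ s.
= 39130 h.

T ≈ 39100 h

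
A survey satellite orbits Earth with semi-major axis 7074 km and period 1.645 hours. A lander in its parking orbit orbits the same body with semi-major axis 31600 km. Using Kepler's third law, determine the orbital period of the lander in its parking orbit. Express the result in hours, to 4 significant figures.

Kepler's third law: T² ∝ a³, so T₂ = T₁ (a₂/a₁)^(3/2).
a₂/a₁ = 4.467, (a₂/a₁)^(3/2) = 9.441.
T₂ = 1.645 × 9.441 = 15.53 hours.

T₂ ≈ 15.53 hours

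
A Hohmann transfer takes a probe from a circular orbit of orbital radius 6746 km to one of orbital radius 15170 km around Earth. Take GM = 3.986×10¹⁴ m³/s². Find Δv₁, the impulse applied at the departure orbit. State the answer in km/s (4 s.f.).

Δv ≈ 1.357 km/s

r₁ = 6746 km = 6.746×10⁶ m.
r₂ = 15170 km = 1.517×10⁷ m.
Transfer ellipse a_t = (r₁ + r₂)/2 = 1.096×10⁷ m.
At r₁: circular v_c1 = √(μ/r₁) = 7687 m/s; transfer-perigee v_p = √[μ(2/r₁ − 1/a_t)] = 9044 m/s.
Δv₁ = v_p − v_c1 = 1357 m/s.
= 1.357 km/s.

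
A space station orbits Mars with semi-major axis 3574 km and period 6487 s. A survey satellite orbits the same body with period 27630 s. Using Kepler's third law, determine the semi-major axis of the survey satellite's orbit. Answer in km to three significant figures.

a₂ ≈ 9390 km

Kepler's third law: a³ ∝ T², so a₂ = a₁ (T₂/T₁)^(2/3).
T₂/T₁ = 4.259, (T₂/T₁)^(2/3) = 2.628.
a₂ = 3574 × 2.628 = 9391 km.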